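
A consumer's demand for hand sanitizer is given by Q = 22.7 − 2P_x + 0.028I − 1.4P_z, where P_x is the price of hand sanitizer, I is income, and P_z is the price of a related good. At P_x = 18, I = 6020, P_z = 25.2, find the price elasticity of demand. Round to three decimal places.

-0.300

Evaluating quantity at (P_x, I, P_z) gives Q = 22.7 − 2(18) + 0.028(6020) − 1.4(25.2) = 22.7 − 36 + 168.56 − 35.28 = 119.98.
∂Q/∂P_x = −2, so E_p = (−2)·(18/119.98) ≈ -0.300.
|E_p| < 1: demand is inelastic.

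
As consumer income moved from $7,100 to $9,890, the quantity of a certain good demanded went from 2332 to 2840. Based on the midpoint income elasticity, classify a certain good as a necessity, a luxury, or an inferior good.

necessity

%ΔQ = (2840 − 2332)/[(2332+2840)/2] = 508/2586 ≈ 0.1964.
%ΔM = (9,890 − 7,100)/[(7,100+9,890)/2] = 2790/8495 ≈ 0.3284.
E_I = %ΔQ/%ΔM ≈ 0.598.
E_I ∈ (0,1): normal good (necessity).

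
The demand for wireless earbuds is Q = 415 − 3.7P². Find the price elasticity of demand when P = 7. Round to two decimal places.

-1.55

At P = 7, Q = 233.7.
dQ/dP = −2·3.7·P = −51.8.
Point elasticity E = (dQ/dP)·(P/Q) = -51.8 × 7/233.7 ≈ -1.55.
|E| > 1, so demand is elastic at this price.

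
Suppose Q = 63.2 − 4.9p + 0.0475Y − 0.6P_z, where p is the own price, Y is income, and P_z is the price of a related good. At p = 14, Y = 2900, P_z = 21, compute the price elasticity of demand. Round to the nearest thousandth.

-0.573

Evaluating quantity at (p, Y, P_z) gives Q = 63.2 − 4.9(14) + 0.0475(2900) − 0.6(21) = 63.2 − 68.6 + 137.75 − 12.6 = 119.75.
∂Q/∂p = −4.9, so E_p = (−4.9)·(14/119.75) ≈ -0.573.
|E_p| < 1: demand is inelastic.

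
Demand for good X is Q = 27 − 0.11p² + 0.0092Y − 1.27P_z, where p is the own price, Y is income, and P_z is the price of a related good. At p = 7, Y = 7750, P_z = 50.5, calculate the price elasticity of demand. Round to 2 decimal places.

At the given point, Q = 27 − 0.11(7)² + 0.0092(7750) − 1.27(50.5) = 27 − 5.39 + 71.3 − 64.135 = 28.775.
∂Q/∂p = −2·0.11·p = -1.54, so E_p = -1.54·(7/28.775) ≈ -0.37.
|E_p| < 1: demand is inelastic.

-0.37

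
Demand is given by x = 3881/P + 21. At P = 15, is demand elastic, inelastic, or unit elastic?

inelastic

At P = 15, x = 279.7333.
dx/dP = −3881/P² = −17.2489.
Point elasticity E = (dx/dP)·(P/x) = -17.2489 × 15/279.7333 ≈ -0.925.
|E| ≈ 0.925 < 1, so demand is inelastic.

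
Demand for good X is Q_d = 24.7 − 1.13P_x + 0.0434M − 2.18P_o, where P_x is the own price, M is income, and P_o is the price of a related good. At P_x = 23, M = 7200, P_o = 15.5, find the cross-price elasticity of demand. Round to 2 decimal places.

-0.12

Evaluating quantity at (P_x, M, P_o) gives Q_d = 24.7 − 1.13(23) + 0.0434(7200) − 2.18(15.5) = 24.7 − 25.99 + 312.48 − 33.79 = 277.4.
∂Q_d/∂P_o = −2.18, so E_xy = -2.18·(15.5/277.4) ≈ -0.12.
E_xy < 0: the goods are complements.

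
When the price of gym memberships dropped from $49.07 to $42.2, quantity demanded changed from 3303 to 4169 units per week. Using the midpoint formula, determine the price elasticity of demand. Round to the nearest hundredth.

%Δq = (4169 − 3303)/[(3303 + 4169)/2] = 866/3736 ≈ 0.2318.
%Δp = (42.2 − 49.07)/[(49.07 + 42.2)/2] = -6.87/45.635 ≈ -0.1505.
Arc elasticity E = %Δq/%Δp ≈ 0.2318/-0.1505 ≈ -1.54.
|E| > 1: demand is elastic over this range.

-1.54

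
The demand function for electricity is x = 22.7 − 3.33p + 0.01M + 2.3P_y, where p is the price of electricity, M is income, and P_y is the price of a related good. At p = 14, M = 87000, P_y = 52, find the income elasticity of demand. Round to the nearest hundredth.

0.90

Evaluating quantity at (p, M, P_y) gives x = 22.7 − 3.33(14) + 0.01(87000) + 2.3(52) = 22.7 − 46.62 + 870 + 119.6 = 965.68.
∂x/∂M = +0.01, so E_I = 0.01·(87000/965.68) ≈ 0.90.
E_I ∈ (0,1): normal good (necessity).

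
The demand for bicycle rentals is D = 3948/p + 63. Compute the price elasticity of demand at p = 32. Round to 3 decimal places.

At p = 32, D = 186.375.
dD/dp = −3948/p² = −3.8555.
Point elasticity E = (dD/dp)·(p/D) = -3.8555 × 32/186.375 ≈ -0.662.
|E| < 1, so demand is inelastic at this price.

-0.662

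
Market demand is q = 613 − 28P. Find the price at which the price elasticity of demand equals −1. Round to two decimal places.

For linear demand q = a − bP, E = −bP/(a − bP). |E| = 1 ⇒ bP = a − bP ⇒ P = a/(2b).
P = 613/(2·28) ≈ 10.95.

10.95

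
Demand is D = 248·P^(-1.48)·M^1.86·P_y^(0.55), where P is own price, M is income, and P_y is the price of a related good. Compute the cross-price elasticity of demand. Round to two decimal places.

For a Cobb–Douglas (constant-elasticity) form D = A·P_y^α·…, the elasticity with respect to P_y equals the exponent α at every point.
Here the exponent on P_y is 0.55, so the cross-price elasticity of demand is 0.55.

0.55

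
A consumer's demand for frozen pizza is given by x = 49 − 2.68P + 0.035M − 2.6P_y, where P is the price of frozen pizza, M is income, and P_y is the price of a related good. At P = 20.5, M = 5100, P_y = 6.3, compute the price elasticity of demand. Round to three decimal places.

Substituting, x = 49 − 2.68(20.5) + 0.035(5100) − 2.6(6.3) = 49 − 54.94 + 178.5 − 16.38 = 156.18.
∂x/∂P = −2.68, so E_p = (−2.68)·(20.5/156.18) ≈ -0.352.
|E_p| < 1: demand is inelastic.

-0.352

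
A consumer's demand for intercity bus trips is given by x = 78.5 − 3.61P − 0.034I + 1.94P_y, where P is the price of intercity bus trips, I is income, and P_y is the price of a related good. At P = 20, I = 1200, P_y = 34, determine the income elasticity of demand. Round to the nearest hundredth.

Substituting, x = 78.5 − 3.61(20) − 0.034(1200) + 1.94(34) = 78.5 − 72.2 − 40.8 + 65.96 = 31.46.
∂x/∂I = −0.034, so E_I = -0.034·(1200/31.46) ≈ -1.30.
E_I < 0: inferior good.

-1.30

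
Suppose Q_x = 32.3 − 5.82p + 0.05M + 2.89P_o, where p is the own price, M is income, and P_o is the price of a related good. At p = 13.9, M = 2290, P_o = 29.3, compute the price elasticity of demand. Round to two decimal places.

First evaluate Q_x: 32.3 − 5.82(13.9) + 0.05(2290) + 2.89(29.3) = 32.3 − 80.898 + 114.5 + 84.677 = 150.579.
∂Q_x/∂p = −5.82, so E_p = (−5.82)·(13.9/150.579) ≈ -0.54.
|E_p| < 1: demand is inelastic.

-0.54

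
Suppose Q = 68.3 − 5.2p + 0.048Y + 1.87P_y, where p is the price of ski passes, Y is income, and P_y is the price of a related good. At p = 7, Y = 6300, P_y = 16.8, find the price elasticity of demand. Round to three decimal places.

-0.100

Evaluating quantity at (p, Y, P_y) gives Q = 68.3 − 5.2(7) + 0.048(6300) + 1.87(16.8) = 68.3 − 36.4 + 302.4 + 31.416 = 365.716.
∂Q/∂p = −5.2, so E_p = (−5.2)·(7/365.716) ≈ -0.100.
|E_p| < 1: demand is inelastic.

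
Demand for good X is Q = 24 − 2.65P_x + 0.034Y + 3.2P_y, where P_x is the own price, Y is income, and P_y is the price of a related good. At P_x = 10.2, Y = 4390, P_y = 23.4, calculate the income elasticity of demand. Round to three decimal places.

0.675

Substituting, Q = 24 − 2.65(10.2) + 0.034(4390) + 3.2(23.4) = 24 − 27.03 + 149.26 + 74.88 = 221.11.
∂Q/∂Y = +0.034, so E_I = 0.034·(4390/221.11) ≈ 0.675.
E_I ∈ (0,1): normal good (necessity).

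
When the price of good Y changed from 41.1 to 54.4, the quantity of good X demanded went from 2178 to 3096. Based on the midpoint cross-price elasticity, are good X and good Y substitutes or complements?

substitutes

%ΔQ_x = (3096 − 2178)/[(2178+3096)/2] = 918/2637 ≈ 0.3481.
%ΔP_y = (54.4 − 41.1)/[(41.1+54.4)/2] ≈ 0.2785.
E_xy = 0.3481/0.2785 ≈ 1.250.
E_xy > 0, so the goods are substitutes.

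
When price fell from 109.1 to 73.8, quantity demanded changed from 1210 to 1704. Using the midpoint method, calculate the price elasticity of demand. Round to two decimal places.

-0.88

%Δq = (1704 − 1210)/[(1210 + 1704)/2] = 494/1457 ≈ 0.3391.
%ΔP = (73.8 − 109.1)/[(109.1 + 73.8)/2] = -35.3/91.45 ≈ -0.3860.
Arc elasticity E = %Δq/%ΔP ≈ 0.3391/-0.3860 ≈ -0.88.
|E| < 1: demand is inelastic over this range.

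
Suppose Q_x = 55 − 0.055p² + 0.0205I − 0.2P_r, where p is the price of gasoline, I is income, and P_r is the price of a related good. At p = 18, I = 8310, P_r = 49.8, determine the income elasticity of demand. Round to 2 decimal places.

0.86

Q_x = 55 − 0.055(18)² + 0.0205(8310) − 0.2(49.8) = 55 − 17.82 + 170.355 − 9.96 = 197.575.
∂Q_x/∂I = +0.0205, so E_I = 0.0205·(8310/197.575) ≈ 0.86.
E_I ∈ (0,1): normal good (necessity).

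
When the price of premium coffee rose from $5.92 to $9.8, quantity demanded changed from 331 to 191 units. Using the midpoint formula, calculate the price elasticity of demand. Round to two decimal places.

%ΔQ = (191 − 331)/[(331 + 191)/2] = -140/261 ≈ -0.5364.
%ΔP = (9.8 − 5.92)/[(5.92 + 9.8)/2] = 3.88/7.86 ≈ 0.4936.
Arc elasticity E = %ΔQ/%ΔP ≈ -0.5364/0.4936 ≈ -1.09.
|E| > 1: demand is elastic over this range.

-1.09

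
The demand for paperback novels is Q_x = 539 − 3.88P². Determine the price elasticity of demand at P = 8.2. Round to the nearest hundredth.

-1.88

At P = 8.2, Q_x = 278.1088.
dQ_x/dP = −2·3.88·P = −63.632.
Point elasticity E = (dQ_x/dP)·(P/Q_x) = -63.632 × 8.2/278.1088 ≈ -1.88.
|E| > 1, so demand is elastic at this price.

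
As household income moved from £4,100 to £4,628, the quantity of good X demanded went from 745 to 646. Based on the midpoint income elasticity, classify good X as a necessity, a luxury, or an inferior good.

inferior

%ΔQ = (646 − 745)/[(745+646)/2] = -99/695.5 ≈ -0.1423.
%ΔI = (4,628 − 4,100)/[(4,100+4,628)/2] = 528/4364 ≈ 0.1210.
E_I = %ΔQ/%ΔI ≈ -1.176.
E_I < 0: inferior good.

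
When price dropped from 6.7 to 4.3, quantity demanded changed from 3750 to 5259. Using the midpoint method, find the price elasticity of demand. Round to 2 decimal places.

-0.77

%Δq = (5259 − 3750)/[(3750 + 5259)/2] = 1509/4504.5 ≈ 0.3350.
%Δp = (4.3 − 6.7)/[(6.7 + 4.3)/2] = -2.4/5.5 ≈ -0.4364.
Arc elasticity E = %Δq/%Δp ≈ 0.3350/-0.4364 ≈ -0.77.
|E| < 1: demand is inelastic over this range.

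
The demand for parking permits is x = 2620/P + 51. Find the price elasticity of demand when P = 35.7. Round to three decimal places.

-0.590

At P = 35.7, x = 124.3894.
dx/dP = −2620/P² = −2.0557.
Point elasticity E = (dx/dP)·(P/x) = -2.0557 × 35.7/124.3894 ≈ -0.590.
|E| < 1, so demand is inelastic at this price.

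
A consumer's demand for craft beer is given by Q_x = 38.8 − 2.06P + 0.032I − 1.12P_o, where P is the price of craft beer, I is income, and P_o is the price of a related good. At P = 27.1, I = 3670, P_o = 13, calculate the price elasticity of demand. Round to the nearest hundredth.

-0.65

Evaluating quantity at (P, I, P_o) gives Q_x = 38.8 − 2.06(27.1) + 0.032(3670) − 1.12(13) = 38.8 − 55.826 + 117.44 − 14.56 = 85.854.
∂Q_x/∂P = −2.06, so E_p = (−2.06)·(27.1/85.854) ≈ -0.65.
|E_p| < 1: demand is inelastic.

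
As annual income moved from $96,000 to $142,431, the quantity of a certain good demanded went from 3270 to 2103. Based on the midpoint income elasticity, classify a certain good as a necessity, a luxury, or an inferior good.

%ΔQ = (2103 − 3270)/[(3270+2103)/2] = -1167/2686.5 ≈ -0.4344.
%ΔY = (142,431 − 96,000)/[(96,000+142,431)/2] = 46431/119215.5 ≈ 0.3895.
E_I = %ΔQ/%ΔY ≈ -1.115.
E_I < 0: inferior good.

inferior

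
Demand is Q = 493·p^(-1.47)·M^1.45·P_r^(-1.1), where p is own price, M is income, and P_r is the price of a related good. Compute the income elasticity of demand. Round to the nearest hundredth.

For a Cobb–Douglas (constant-elasticity) form Q = A·M^α·…, the elasticity with respect to M equals the exponent α at every point.
Here the exponent on M is 1.45, so the income elasticity of demand is 1.45.

1.45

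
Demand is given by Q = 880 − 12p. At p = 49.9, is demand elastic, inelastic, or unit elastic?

At p = 49.9, Q = 281.2.
dQ/dp = −12.
Point elasticity E = (dQ/dp)·(p/Q) = -12 × 49.9/281.2 ≈ -2.129.
|E| ≈ 2.129 > 1, so demand is elastic.

elastic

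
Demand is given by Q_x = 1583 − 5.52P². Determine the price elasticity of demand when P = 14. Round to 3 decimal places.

At P = 14, Q_x = 501.08.
dQ_x/dP = −2·5.52·P = −154.56.
Point elasticity E = (dQ_x/dP)·(P/Q_x) = -154.56 × 14/501.08 ≈ -4.318.
|E| > 1, so demand is elastic at this price.

-4.318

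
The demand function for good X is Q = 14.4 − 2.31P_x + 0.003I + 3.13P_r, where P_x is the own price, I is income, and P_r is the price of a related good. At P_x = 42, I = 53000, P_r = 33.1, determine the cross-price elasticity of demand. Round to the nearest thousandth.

Evaluating quantity at (P_x, I, P_r) gives Q = 14.4 − 2.31(42) + 0.003(53000) + 3.13(33.1) = 14.4 − 97.02 + 159 + 103.603 = 179.983.
∂Q/∂P_r = +3.13, so E_xy = 3.13·(33.1/179.983) ≈ 0.576.
E_xy > 0: the goods are substitutes.

0.576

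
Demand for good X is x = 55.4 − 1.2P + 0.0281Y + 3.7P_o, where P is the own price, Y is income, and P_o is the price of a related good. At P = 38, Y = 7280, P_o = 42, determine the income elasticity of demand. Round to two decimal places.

0.55

At the given point, x = 55.4 − 1.2(38) + 0.0281(7280) + 3.7(42) = 55.4 − 45.6 + 204.568 + 155.4 = 369.768.
∂x/∂Y = +0.0281, so E_I = 0.0281·(7280/369.768) ≈ 0.55.
E_I ∈ (0,1): normal good (necessity).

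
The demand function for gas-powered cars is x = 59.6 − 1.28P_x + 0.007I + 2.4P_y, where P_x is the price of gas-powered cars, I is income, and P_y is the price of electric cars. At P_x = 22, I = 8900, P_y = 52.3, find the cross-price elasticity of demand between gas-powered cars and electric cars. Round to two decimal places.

0.57

First evaluate x: 59.6 − 1.28(22) + 0.007(8900) + 2.4(52.3) = 59.6 − 28.16 + 62.3 + 125.52 = 219.26.
∂x/∂P_y = +2.4, so E_xy = 2.4·(52.3/219.26) ≈ 0.57.
E_xy > 0: the goods are substitutes.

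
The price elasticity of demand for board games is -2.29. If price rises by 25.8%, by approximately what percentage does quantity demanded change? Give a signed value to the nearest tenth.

%ΔQ ≈ E × %ΔP = (-2.29) × (25.8%) ≈ -59.1%.

-59.1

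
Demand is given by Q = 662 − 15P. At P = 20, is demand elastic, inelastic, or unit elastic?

At P = 20, Q = 362.
dQ/dP = −15.
Point elasticity E = (dQ/dP)·(P/Q) = -15 × 20/362 ≈ -0.829.
|E| ≈ 0.829 < 1, so demand is inelastic.

inelastic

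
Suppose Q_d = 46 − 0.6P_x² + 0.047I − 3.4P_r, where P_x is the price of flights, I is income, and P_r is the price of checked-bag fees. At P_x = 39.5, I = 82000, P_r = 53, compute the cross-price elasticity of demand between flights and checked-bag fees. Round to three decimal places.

At the given point, Q_d = 46 − 0.6(39.5)² + 0.047(82000) − 3.4(53) = 46 − 936.15 + 3854 − 180.2 = 2783.65.
∂Q_d/∂P_r = −3.4, so E_xy = -3.4·(53/2783.65) ≈ -0.065.
E_xy < 0: the goods are complements.

-0.065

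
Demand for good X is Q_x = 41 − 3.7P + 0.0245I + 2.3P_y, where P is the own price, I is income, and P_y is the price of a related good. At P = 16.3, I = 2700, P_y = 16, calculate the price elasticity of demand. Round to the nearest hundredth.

Evaluating quantity at (P, I, P_y) gives Q_x = 41 − 3.7(16.3) + 0.0245(2700) + 2.3(16) = 41 − 60.31 + 66.15 + 36.8 = 83.64.
∂Q_x/∂P = −3.7, so E_p = (−3.7)·(16.3/83.64) ≈ -0.72.
|E_p| < 1: demand is inelastic.

-0.72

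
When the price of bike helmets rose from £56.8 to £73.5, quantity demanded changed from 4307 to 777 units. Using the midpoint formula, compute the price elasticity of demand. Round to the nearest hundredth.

%Δq = (777 − 4307)/[(4307 + 777)/2] = -3530/2542 ≈ -1.3887.
%Δp = (73.5 − 56.8)/[(56.8 + 73.5)/2] = 16.7/65.15 ≈ 0.2563.
Arc elasticity E = %Δq/%Δp ≈ -1.3887/0.2563 ≈ -5.42.
|E| > 1: demand is elastic over this range.

-5.42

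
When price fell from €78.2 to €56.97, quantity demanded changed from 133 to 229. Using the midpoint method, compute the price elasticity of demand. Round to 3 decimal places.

%Δq = (229 − 133)/[(133 + 229)/2] = 96/181 ≈ 0.5304.
%Δp = (56.97 − 78.2)/[(78.2 + 56.97)/2] = -21.23/67.585 ≈ -0.3141.
Arc elasticity E = %Δq/%Δp ≈ 0.5304/-0.3141 ≈ -1.688.
|E| > 1: demand is elastic over this range.

-1.688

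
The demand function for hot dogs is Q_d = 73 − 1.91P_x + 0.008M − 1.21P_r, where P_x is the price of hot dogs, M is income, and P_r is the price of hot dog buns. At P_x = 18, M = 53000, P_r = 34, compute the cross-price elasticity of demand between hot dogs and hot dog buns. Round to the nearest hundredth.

-0.10

Substituting, Q_d = 73 − 1.91(18) + 0.008(53000) − 1.21(34) = 73 − 34.38 + 424 − 41.14 = 421.48.
∂Q_d/∂P_r = −1.21, so E_xy = -1.21·(34/421.48) ≈ -0.10.
E_xy < 0: the goods are complements.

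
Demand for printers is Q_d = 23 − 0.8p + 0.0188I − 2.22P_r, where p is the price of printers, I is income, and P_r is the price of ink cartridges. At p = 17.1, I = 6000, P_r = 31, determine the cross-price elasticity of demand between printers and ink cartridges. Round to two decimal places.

-1.29

Substituting, Q_d = 23 − 0.8(17.1) + 0.0188(6000) − 2.22(31) = 23 − 13.68 + 112.8 − 68.82 = 53.3.
∂Q_d/∂P_r = −2.22, so E_xy = -2.22·(31/53.3) ≈ -1.29.
E_xy < 0: the goods are complements.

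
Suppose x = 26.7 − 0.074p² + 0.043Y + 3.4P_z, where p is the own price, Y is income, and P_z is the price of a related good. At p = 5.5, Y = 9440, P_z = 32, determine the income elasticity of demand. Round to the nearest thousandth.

Evaluating quantity at (p, Y, P_z) gives x = 26.7 − 0.074(5.5)² + 0.043(9440) + 3.4(32) = 26.7 − 2.2385 + 405.92 + 108.8 = 539.1815.
∂x/∂Y = +0.043, so E_I = 0.043·(9440/539.1815) ≈ 0.753.
E_I ∈ (0,1): normal good (necessity).

0.753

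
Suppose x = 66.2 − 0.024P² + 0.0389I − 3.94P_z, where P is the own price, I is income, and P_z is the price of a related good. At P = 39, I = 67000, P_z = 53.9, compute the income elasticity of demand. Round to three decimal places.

1.075

First evaluate x: 66.2 − 0.024(39)² + 0.0389(67000) − 3.94(53.9) = 66.2 − 36.504 + 2606.3 − 212.366 = 2423.63.
∂x/∂I = +0.0389, so E_I = 0.0389·(67000/2423.63) ≈ 1.075.
E_I > 1: normal good (luxury).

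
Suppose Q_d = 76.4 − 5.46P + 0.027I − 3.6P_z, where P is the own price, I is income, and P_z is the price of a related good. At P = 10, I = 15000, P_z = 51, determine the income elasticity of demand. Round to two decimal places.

1.67

First evaluate Q_d: 76.4 − 5.46(10) + 0.027(15000) − 3.6(51) = 76.4 − 54.6 + 405 − 183.6 = 243.2.
∂Q_d/∂I = +0.027, so E_I = 0.027·(15000/243.2) ≈ 1.67.
E_I > 1: normal good (luxury).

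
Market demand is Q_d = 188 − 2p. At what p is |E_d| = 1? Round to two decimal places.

For linear demand Q_d = a − bp, E = −bp/(a − bp). |E| = 1 ⇒ bp = a − bp ⇒ p = a/(2b).
p = 188/(2·2) = 47.00.

47.00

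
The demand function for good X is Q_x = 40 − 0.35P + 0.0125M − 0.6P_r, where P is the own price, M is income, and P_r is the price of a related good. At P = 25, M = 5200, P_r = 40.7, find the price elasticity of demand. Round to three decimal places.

Evaluating quantity at (P, M, P_r) gives Q_x = 40 − 0.35(25) + 0.0125(5200) − 0.6(40.7) = 40 − 8.75 + 65 − 24.42 = 71.83.
∂Q_x/∂P = −0.35, so E_p = (−0.35)·(25/71.83) ≈ -0.122.
|E_p| < 1: demand is inelastic.

-0.122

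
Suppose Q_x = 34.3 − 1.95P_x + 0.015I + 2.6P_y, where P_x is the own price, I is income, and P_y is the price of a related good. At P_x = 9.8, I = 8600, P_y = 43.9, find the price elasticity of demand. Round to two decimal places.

-0.07

At the given point, Q_x = 34.3 − 1.95(9.8) + 0.015(8600) + 2.6(43.9) = 34.3 − 19.11 + 129 + 114.14 = 258.33.
∂Q_x/∂P_x = −1.95, so E_p = (−1.95)·(9.8/258.33) ≈ -0.07.
|E_p| < 1: demand is inelastic.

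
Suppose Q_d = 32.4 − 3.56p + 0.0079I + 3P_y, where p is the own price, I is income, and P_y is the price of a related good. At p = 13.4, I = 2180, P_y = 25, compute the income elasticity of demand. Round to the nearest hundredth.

0.22

At the given point, Q_d = 32.4 − 3.56(13.4) + 0.0079(2180) + 3(25) = 32.4 − 47.704 + 17.222 + 75 = 76.918.
∂Q_d/∂I = +0.0079, so E_I = 0.0079·(2180/76.918) ≈ 0.22.
E_I ∈ (0,1): normal good (necessity).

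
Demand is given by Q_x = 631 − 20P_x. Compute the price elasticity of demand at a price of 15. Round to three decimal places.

At P_x = 15, Q_x = 331.
dQ_x/dP_x = −20.
Point elasticity E = (dQ_x/dP_x)·(P_x/Q_x) = -20 × 15/331 ≈ -0.906.
|E| < 1, so demand is inelastic at this price.

-0.906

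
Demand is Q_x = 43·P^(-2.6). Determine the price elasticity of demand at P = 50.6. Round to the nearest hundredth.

-2.60

For a Cobb–Douglas (constant-elasticity) form Q_x = A·P^α·…, the elasticity with respect to P equals the exponent α at every point.
Here the exponent on P is -2.6, so the price elasticity of demand is -2.60.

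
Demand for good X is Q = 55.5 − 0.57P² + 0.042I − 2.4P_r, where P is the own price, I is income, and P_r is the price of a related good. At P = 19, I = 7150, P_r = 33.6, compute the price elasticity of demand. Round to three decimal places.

-5.931

Evaluating quantity at (P, I, P_r) gives Q = 55.5 − 0.57(19)² + 0.042(7150) − 2.4(33.6) = 55.5 − 205.77 + 300.3 − 80.64 = 69.39.
∂Q/∂P = −2·0.57·P = -21.66, so E_p = -21.66·(19/69.39) ≈ -5.931.
|E_p| > 1: demand is elastic.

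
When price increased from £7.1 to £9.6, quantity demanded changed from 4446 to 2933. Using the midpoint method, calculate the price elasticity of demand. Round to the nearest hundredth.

-1.37

%Δq = (2933 − 4446)/[(4446 + 2933)/2] = -1513/3689.5 ≈ -0.4101.
%ΔP = (9.6 − 7.1)/[(7.1 + 9.6)/2] = 2.5/8.35 ≈ 0.2994.
Arc elasticity E = %Δq/%ΔP ≈ -0.4101/0.2994 ≈ -1.37.
|E| > 1: demand is elastic over this range.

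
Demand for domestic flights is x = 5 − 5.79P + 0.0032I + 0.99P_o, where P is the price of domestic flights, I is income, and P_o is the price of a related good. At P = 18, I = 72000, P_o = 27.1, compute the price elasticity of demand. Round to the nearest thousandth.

First evaluate x: 5 − 5.79(18) + 0.0032(72000) + 0.99(27.1) = 5 − 104.22 + 230.4 + 26.829 = 158.009.
∂x/∂P = −5.79, so E_p = (−5.79)·(18/158.009) ≈ -0.660.
|E_p| < 1: demand is inelastic.

-0.660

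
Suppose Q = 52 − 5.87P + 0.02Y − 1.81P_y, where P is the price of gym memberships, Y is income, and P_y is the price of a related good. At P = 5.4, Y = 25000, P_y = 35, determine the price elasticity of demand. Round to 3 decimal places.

Substituting, Q = 52 − 5.87(5.4) + 0.02(25000) − 1.81(35) = 52 − 31.698 + 500 − 63.35 = 456.952.
∂Q/∂P = −5.87, so E_p = (−5.87)·(5.4/456.952) ≈ -0.069.
|E_p| < 1: demand is inelastic.

-0.069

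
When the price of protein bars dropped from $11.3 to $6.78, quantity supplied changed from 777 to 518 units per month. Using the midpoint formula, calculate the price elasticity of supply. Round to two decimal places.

0.80

%Δq = (518 − 777)/[(777 + 518)/2] = -259/647.5 ≈ -0.4000.
%ΔP = (6.78 − 11.3)/[(11.3 + 6.78)/2] = -4.52/9.04 ≈ -0.5000.
Arc elasticity E = %Δq/%ΔP ≈ -0.4000/-0.5000 ≈ 0.80.
|E| < 1: supply is inelastic over this range.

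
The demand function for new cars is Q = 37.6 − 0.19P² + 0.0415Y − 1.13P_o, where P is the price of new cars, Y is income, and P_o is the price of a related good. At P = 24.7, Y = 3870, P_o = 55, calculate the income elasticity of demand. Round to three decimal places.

Evaluating quantity at (P, Y, P_o) gives Q = 37.6 − 0.19(24.7)² + 0.0415(3870) − 1.13(55) = 37.6 − 115.9171 + 160.605 − 62.15 = 20.1379.
∂Q/∂Y = +0.0415, so E_I = 0.0415·(3870/20.1379) ≈ 7.975.
E_I > 1: normal good (luxury).

7.975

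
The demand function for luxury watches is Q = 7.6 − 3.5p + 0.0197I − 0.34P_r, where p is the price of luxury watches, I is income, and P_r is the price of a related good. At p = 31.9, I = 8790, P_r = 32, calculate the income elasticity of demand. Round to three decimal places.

2.974

Substituting, Q = 7.6 − 3.5(31.9) + 0.0197(8790) − 0.34(32) = 7.6 − 111.65 + 173.163 − 10.88 = 58.233.
∂Q/∂I = +0.0197, so E_I = 0.0197·(8790/58.233) ≈ 2.974.
E_I > 1: normal good (luxury).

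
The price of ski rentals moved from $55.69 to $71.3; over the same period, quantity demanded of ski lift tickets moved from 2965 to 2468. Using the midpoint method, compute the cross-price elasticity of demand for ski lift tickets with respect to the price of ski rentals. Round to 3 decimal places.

-0.744

%ΔQ_x = (2468 − 2965)/[(2965+2468)/2] = -497/2716.5 ≈ -0.1830.
%ΔP_y = (71.3 − 55.69)/[(55.69+71.3)/2] ≈ 0.2458.
E_xy = -0.1830/0.2458 ≈ -0.744.
E_xy < 0, so ski lift tickets and ski rentals are complements.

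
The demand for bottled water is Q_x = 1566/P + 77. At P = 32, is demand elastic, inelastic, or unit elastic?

inelastic

At P = 32, Q_x = 125.9375.
dQ_x/dP = −1566/P² = −1.5293.
Point elasticity E = (dQ_x/dP)·(P/Q_x) = -1.5293 × 32/125.9375 ≈ -0.389.
|E| ≈ 0.389 < 1, so demand is inelastic.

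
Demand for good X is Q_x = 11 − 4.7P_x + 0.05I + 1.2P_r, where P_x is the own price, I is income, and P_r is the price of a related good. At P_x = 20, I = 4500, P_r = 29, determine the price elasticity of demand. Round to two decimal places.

-0.53

Substituting, Q_x = 11 − 4.7(20) + 0.05(4500) + 1.2(29) = 11 − 94 + 225 + 34.8 = 176.8.
∂Q_x/∂P_x = −4.7, so E_p = (−4.7)·(20/176.8) ≈ -0.53.
|E_p| < 1: demand is inelastic.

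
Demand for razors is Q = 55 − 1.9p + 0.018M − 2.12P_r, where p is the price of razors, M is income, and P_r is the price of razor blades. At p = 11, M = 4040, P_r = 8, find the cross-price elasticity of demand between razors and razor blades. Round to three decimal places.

Substituting, Q = 55 − 1.9(11) + 0.018(4040) − 2.12(8) = 55 − 20.9 + 72.72 − 16.96 = 89.86.
∂Q/∂P_r = −2.12, so E_xy = -2.12·(8/89.86) ≈ -0.189.
E_xy < 0: the goods are complements.

-0.189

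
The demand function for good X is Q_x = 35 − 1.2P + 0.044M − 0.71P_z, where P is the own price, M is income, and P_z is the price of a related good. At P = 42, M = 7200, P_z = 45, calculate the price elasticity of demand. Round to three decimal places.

Q_x = 35 − 1.2(42) + 0.044(7200) − 0.71(45) = 35 − 50.4 + 316.8 − 31.95 = 269.45.
∂Q_x/∂P = −1.2, so E_p = (−1.2)·(42/269.45) ≈ -0.187.
|E_p| < 1: demand is inelastic.

-0.187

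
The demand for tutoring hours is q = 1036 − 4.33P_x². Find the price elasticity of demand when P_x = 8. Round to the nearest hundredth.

-0.73

At P_x = 8, q = 758.88.
dq/dP_x = −2·4.33·P_x = −69.28.
Point elasticity E = (dq/dP_x)·(P_x/q) = -69.28 × 8/758.88 ≈ -0.73.
|E| < 1, so demand is inelastic at this price.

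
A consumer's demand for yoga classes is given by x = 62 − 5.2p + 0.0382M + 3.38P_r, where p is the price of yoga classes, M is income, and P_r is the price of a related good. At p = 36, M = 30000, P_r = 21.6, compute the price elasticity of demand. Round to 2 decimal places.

Evaluating quantity at (p, M, P_r) gives x = 62 − 5.2(36) + 0.0382(30000) + 3.38(21.6) = 62 − 187.2 + 1146 + 73.008 = 1093.808.
∂x/∂p = −5.2, so E_p = (−5.2)·(36/1093.808) ≈ -0.17.
|E_p| < 1: demand is inelastic.

-0.17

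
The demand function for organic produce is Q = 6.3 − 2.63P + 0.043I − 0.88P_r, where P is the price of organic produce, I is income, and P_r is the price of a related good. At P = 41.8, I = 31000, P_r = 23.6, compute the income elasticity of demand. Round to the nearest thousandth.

Q = 6.3 − 2.63(41.8) + 0.043(31000) − 0.88(23.6) = 6.3 − 109.934 + 1333 − 20.768 = 1208.598.
∂Q/∂I = +0.043, so E_I = 0.043·(31000/1208.598) ≈ 1.103.
E_I > 1: normal good (luxury).

1.103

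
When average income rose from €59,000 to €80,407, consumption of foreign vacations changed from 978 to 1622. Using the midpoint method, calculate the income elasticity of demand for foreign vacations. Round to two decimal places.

%ΔQ = (1622 − 978)/[(978+1622)/2] = 644/1300 ≈ 0.4954.
%ΔM = (80,407 − 59,000)/[(59,000+80,407)/2] = 21407/69703.5 ≈ 0.3071.
E_I = %ΔQ/%ΔM ≈ 1.61.
E_I > 1: normal good (luxury).

1.61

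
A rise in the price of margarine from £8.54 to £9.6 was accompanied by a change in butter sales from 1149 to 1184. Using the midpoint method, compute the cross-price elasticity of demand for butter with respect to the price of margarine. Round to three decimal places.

%ΔQ_x = (1184 − 1149)/[(1149+1184)/2] = 35/1166.5 ≈ 0.0300.
%ΔP_y = (9.6 − 8.54)/[(8.54+9.6)/2] ≈ 0.1169.
E_xy = 0.0300/0.1169 ≈ 0.257.
E_xy > 0, so butter and margarine are substitutes.

0.257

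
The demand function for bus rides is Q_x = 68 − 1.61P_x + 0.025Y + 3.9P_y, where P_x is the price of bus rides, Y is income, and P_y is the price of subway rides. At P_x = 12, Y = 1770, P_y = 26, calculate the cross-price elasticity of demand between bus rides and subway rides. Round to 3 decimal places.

At the given point, Q_x = 68 − 1.61(12) + 0.025(1770) + 3.9(26) = 68 − 19.32 + 44.25 + 101.4 = 194.33.
∂Q_x/∂P_y = +3.9, so E_xy = 3.9·(26/194.33) ≈ 0.522.
E_xy > 0: the goods are substitutes.

0.522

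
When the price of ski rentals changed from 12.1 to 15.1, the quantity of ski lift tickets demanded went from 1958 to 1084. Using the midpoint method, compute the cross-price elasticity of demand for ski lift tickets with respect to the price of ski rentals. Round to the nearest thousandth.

%ΔQ_x = (1084 − 1958)/[(1958+1084)/2] = -874/1521 ≈ -0.5746.
%ΔP_y = (15.1 − 12.1)/[(12.1+15.1)/2] ≈ 0.2206.
E_xy = -0.5746/0.2206 ≈ -2.605.
E_xy < 0, so ski lift tickets and ski rentals are complements.

-2.605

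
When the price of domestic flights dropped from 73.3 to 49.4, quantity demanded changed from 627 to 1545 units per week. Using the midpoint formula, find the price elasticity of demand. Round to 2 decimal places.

%Δq = (1545 − 627)/[(627 + 1545)/2] = 918/1086 ≈ 0.8453.
%Δp = (49.4 − 73.3)/[(73.3 + 49.4)/2] = -23.9/61.35 ≈ -0.3896.
Arc elasticity E = %Δq/%Δp ≈ 0.8453/-0.3896 ≈ -2.17.
|E| > 1: demand is elastic over this range.

-2.17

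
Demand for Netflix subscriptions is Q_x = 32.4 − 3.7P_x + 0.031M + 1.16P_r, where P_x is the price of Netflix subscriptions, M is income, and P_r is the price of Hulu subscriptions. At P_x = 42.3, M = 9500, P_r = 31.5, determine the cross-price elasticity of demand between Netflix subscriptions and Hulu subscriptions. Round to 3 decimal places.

Substituting, Q_x = 32.4 − 3.7(42.3) + 0.031(9500) + 1.16(31.5) = 32.4 − 156.51 + 294.5 + 36.54 = 206.93.
∂Q_x/∂P_r = +1.16, so E_xy = 1.16·(31.5/206.93) ≈ 0.177.
E_xy > 0: the goods are substitutes.

0.177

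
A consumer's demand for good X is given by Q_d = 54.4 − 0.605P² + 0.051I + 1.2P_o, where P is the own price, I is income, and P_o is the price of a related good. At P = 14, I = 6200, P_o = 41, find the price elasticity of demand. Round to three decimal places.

-0.787

Substituting, Q_d = 54.4 − 0.605(14)² + 0.051(6200) + 1.2(41) = 54.4 − 118.58 + 316.2 + 49.2 = 301.22.
∂Q_d/∂P = −2·0.605·P = -16.94, so E_p = -16.94·(14/301.22) ≈ -0.787.
|E_p| < 1: demand is inelastic.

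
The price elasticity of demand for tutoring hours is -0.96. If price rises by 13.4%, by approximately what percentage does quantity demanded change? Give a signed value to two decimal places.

%ΔQ ≈ E × %ΔP = (-0.96) × (13.4%) ≈ -12.86%.

-12.86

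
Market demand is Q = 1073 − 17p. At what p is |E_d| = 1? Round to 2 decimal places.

For linear demand Q = a − bp, E = −bp/(a − bp). |E| = 1 ⇒ bp = a − bp ⇒ p = a/(2b).
p = 1073/(2·17) ≈ 31.56.

31.56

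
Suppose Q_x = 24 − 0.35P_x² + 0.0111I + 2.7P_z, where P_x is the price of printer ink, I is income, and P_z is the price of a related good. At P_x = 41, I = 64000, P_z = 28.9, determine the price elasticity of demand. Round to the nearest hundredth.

Evaluating quantity at (P_x, I, P_z) gives Q_x = 24 − 0.35(41)² + 0.0111(64000) + 2.7(28.9) = 24 − 588.35 + 710.4 + 78.03 = 224.08.
∂Q_x/∂P_x = −2·0.35·P_x = -28.7, so E_p = -28.7·(41/224.08) ≈ -5.25.
|E_p| > 1: demand is elastic.

-5.25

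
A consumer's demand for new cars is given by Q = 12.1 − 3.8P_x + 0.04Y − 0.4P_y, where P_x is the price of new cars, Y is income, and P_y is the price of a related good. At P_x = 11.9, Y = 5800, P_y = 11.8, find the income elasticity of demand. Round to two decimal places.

1.19

First evaluate Q: 12.1 − 3.8(11.9) + 0.04(5800) − 0.4(11.8) = 12.1 − 45.22 + 232 − 4.72 = 194.16.
∂Q/∂Y = +0.04, so E_I = 0.04·(5800/194.16) ≈ 1.19.
E_I > 1: normal good (luxury).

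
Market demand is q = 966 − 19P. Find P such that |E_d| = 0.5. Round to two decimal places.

Set −bP/(a − bP) = −0.5 ⇒ bP = 0.5(a − bP) ⇒ bP(1+0.5) = 0.5·a.
P = 0.5·966/(19·1.5) ≈ 16.95.

16.95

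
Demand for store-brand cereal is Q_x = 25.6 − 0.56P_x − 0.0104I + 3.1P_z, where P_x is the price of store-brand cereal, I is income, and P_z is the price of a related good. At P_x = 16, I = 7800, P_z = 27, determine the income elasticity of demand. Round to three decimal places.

-4.221

First evaluate Q_x: 25.6 − 0.56(16) − 0.0104(7800) + 3.1(27) = 25.6 − 8.96 − 81.12 + 83.7 = 19.22.
∂Q_x/∂I = −0.0104, so E_I = -0.0104·(7800/19.22) ≈ -4.221.
E_I < 0: inferior good.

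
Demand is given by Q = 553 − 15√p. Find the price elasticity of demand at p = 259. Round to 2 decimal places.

-0.39

At p = 259, Q = 311.5978.
dQ/dp = −15/(2√p) = −15/(2·16.0935).
Point elasticity E = (dQ/dp)·(p/Q) = -0.466 × 259/311.5978 ≈ -0.39.
|E| < 1, so demand is inelastic at this price.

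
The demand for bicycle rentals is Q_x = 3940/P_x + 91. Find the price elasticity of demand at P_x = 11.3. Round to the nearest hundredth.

-0.79

At P_x = 11.3, Q_x = 439.6726.
dQ_x/dP_x = −3940/P_x² = −30.856.
Point elasticity E = (dQ_x/dP_x)·(P_x/Q_x) = -30.856 × 11.3/439.6726 ≈ -0.79.
|E| < 1, so demand is inelastic at this price.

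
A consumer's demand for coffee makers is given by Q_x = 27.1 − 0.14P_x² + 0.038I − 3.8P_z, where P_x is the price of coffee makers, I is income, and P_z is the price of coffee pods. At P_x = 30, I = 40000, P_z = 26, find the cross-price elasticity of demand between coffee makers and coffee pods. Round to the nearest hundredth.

-0.07

First evaluate Q_x: 27.1 − 0.14(30)² + 0.038(40000) − 3.8(26) = 27.1 − 126 + 1520 − 98.8 = 1322.3.
∂Q_x/∂P_z = −3.8, so E_xy = -3.8·(26/1322.3) ≈ -0.07.
E_xy < 0: the goods are complements.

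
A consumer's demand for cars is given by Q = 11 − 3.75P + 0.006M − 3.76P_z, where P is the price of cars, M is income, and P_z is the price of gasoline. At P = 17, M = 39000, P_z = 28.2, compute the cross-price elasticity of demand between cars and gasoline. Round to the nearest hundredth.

-1.41

Evaluating quantity at (P, M, P_z) gives Q = 11 − 3.75(17) + 0.006(39000) − 3.76(28.2) = 11 − 63.75 + 234 − 106.032 = 75.218.
∂Q/∂P_z = −3.76, so E_xy = -3.76·(28.2/75.218) ≈ -1.41.
E_xy < 0: the goods are complements.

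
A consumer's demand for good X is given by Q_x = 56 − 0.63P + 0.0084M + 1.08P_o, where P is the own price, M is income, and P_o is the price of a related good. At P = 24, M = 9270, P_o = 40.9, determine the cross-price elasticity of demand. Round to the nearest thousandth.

0.271

Q_x = 56 − 0.63(24) + 0.0084(9270) + 1.08(40.9) = 56 − 15.12 + 77.868 + 44.172 = 162.92.
∂Q_x/∂P_o = +1.08, so E_xy = 1.08·(40.9/162.92) ≈ 0.271.
E_xy > 0: the goods are substitutes.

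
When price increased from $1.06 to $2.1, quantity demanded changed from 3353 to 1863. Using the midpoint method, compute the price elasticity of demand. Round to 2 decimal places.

-0.87

%Δq = (1863 − 3353)/[(3353 + 1863)/2] = -1490/2608 ≈ -0.5713.
%Δp = (2.1 − 1.06)/[(1.06 + 2.1)/2] = 1.04/1.58 ≈ 0.6582.
Arc elasticity E = %Δq/%Δp ≈ -0.5713/0.6582 ≈ -0.87.
|E| < 1: demand is inelastic over this range.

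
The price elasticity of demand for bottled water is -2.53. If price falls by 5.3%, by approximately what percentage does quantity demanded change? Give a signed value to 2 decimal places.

13.41

%ΔQ ≈ E × %ΔP = (-2.53) × (-5.3%) ≈ 13.41%.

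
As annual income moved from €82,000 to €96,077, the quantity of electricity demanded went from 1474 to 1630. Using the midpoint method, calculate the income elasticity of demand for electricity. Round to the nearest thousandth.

0.636

%ΔQ = (1630 − 1474)/[(1474+1630)/2] = 156/1552 ≈ 0.1005.
%ΔI = (96,077 − 82,000)/[(82,000+96,077)/2] = 14077/89038.5 ≈ 0.1581.
E_I = %ΔQ/%ΔI ≈ 0.636.
E_I ∈ (0,1): normal good (necessity).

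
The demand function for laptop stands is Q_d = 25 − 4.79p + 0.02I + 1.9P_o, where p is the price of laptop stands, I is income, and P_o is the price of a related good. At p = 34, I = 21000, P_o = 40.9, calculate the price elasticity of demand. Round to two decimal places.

Q_d = 25 − 4.79(34) + 0.02(21000) + 1.9(40.9) = 25 − 162.86 + 420 + 77.71 = 359.85.
∂Q_d/∂p = −4.79, so E_p = (−4.79)·(34/359.85) ≈ -0.45.
|E_p| < 1: demand is inelastic.

-0.45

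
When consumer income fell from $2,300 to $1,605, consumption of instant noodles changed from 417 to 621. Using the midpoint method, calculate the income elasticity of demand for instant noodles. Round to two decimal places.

-1.10

%ΔQ = (621 − 417)/[(417+621)/2] = 204/519 ≈ 0.3931.
%ΔI = (1,605 − 2,300)/[(2,300+1,605)/2] = -695/1952.5 ≈ -0.3560.
E_I = %ΔQ/%ΔI ≈ -1.10.
E_I < 0: inferior good.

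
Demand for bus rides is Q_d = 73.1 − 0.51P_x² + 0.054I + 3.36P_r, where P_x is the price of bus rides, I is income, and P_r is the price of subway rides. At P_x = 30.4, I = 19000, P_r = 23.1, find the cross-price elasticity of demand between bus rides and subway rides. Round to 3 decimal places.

At the given point, Q_d = 73.1 − 0.51(30.4)² + 0.054(19000) + 3.36(23.1) = 73.1 − 471.3216 + 1026 + 77.616 = 705.3944.
∂Q_d/∂P_r = +3.36, so E_xy = 3.36·(23.1/705.3944) ≈ 0.110.
E_xy > 0: the goods are substitutes.

0.110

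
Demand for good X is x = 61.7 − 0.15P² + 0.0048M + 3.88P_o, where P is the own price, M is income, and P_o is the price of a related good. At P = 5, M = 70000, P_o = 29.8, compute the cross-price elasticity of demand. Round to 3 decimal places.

0.227

First evaluate x: 61.7 − 0.15(5)² + 0.0048(70000) + 3.88(29.8) = 61.7 − 3.75 + 336 + 115.624 = 509.574.
∂x/∂P_o = +3.88, so E_xy = 3.88·(29.8/509.574) ≈ 0.227.
E_xy > 0: the goods are substitutes.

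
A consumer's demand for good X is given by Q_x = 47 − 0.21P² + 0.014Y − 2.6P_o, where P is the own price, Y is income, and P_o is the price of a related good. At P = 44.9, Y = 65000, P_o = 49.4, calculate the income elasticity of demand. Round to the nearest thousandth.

First evaluate Q_x: 47 − 0.21(44.9)² + 0.014(65000) − 2.6(49.4) = 47 − 423.3621 + 910 − 128.44 = 405.1979.
∂Q_x/∂Y = +0.014, so E_I = 0.014·(65000/405.1979) ≈ 2.246.
E_I > 1: normal good (luxury).

2.246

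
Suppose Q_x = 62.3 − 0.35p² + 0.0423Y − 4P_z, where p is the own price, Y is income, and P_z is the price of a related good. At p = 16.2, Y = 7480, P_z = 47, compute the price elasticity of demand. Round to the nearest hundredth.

Q_x = 62.3 − 0.35(16.2)² + 0.0423(7480) − 4(47) = 62.3 − 91.854 + 316.404 − 188 = 98.85.
∂Q_x/∂p = −2·0.35·p = -11.34, so E_p = -11.34·(16.2/98.85) ≈ -1.86.
|E_p| > 1: demand is elastic.

-1.86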